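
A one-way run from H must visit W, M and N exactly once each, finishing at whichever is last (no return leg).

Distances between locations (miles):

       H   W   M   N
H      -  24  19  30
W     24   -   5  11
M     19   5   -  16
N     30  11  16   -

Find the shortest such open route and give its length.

Shortest open route: 35 miles.

There are 3! = 6 possible orderings.
H→W→M→N: 24+5+16 = 45
H→W→N→M: 24+11+16 = 51
H→M→W→N: 19+5+11 = 35
H→M→N→W: 19+16+11 = 46
H→N→W→M: 30+11+5 = 46
H→N→M→W: 30+16+5 = 51
The minimum is 35.
One shortest path: H → M → W → N.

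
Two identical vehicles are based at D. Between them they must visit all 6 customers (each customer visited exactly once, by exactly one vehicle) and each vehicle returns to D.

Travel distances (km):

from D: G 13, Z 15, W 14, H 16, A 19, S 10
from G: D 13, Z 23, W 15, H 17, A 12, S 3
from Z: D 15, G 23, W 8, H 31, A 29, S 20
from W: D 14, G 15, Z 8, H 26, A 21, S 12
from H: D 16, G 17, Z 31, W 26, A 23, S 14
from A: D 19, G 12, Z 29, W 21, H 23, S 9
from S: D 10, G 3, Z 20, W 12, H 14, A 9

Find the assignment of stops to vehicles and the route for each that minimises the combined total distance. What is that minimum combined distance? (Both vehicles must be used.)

Try each way of splitting the stops between the two vehicles (each non-empty) and, for each split, find the best tour for each vehicle:
  {G} + {Z, W, H, A, S}: 26 + 83 = 109
  {Z} + {G, W, H, A, S}: 30 + 80 = 110
  {G, Z} + {W, H, A, S}: 51 + 74 = 125
  {W} + {G, Z, H, A, S}: 28 + 89 = 117
  {G, W} + {Z, H, A, S}: 42 + 83 = 125
  {Z, W} + {G, H, A, S}: 37 + 64 = 101
  … (31 splits in total)
Best: vehicle 1 D → Z → W → D = 37; vehicle 2 D → G → A → S → H → D = 64; combined 101.

101 km — the smallest possible combined total.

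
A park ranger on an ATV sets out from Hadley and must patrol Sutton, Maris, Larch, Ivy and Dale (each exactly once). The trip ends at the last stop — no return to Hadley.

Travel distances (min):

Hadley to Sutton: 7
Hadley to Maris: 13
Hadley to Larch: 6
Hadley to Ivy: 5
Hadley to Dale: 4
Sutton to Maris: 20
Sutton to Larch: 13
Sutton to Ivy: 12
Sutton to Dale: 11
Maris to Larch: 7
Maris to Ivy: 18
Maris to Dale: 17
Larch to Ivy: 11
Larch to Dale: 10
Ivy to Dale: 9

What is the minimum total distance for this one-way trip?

There are 5! = 120 possible orderings.
Hadley - Sutton - Maris - Larch - Ivy - Dale: 7+20+7+11+9 = 54
Hadley - Sutton - Maris - Larch - Dale - Ivy: 7+20+7+10+9 = 53
Hadley - Sutton - Maris - Ivy - Larch - Dale: 7+20+18+11+10 = 66
Hadley - Sutton - Maris - Ivy - Dale - Larch: 7+20+18+9+10 = 64
Hadley - Sutton - Maris - Dale - Larch - Ivy: 7+20+17+10+11 = 65
Hadley - Sutton - Maris - Dale - Ivy - Larch: 7+20+17+9+11 = 64
Hadley - Sutton - Larch - Maris - Ivy - Dale: 7+13+7+18+9 = 54
Hadley - Sutton - Larch - Maris - Dale - Ivy: 7+13+7+17+9 = 53
Hadley - Sutton - Larch - Ivy - Maris - Dale: 7+13+11+18+17 = 66
Hadley - Sutton - Larch - Ivy - Dale - Maris: 7+13+11+9+17 = 57
Hadley - Sutton - Larch - Dale - Maris - Ivy: 7+13+10+17+18 = 65
Hadley - Sutton - Larch - Dale - Ivy - Maris: 7+13+10+9+18 = 57
Hadley - Sutton - Ivy - Maris - Larch - Dale: 7+12+18+7+10 = 54
Hadley - Sutton - Ivy - Maris - Dale - Larch: 7+12+18+17+10 = 64
… (106 more)
Hadley - Sutton - Ivy - Dale - Larch - Maris: 7+12+9+10+7 = 45  ← best
The minimum is 45.
One shortest path: Hadley → Sutton → Ivy → Dale → Larch → Maris.

45 min — the minimum one-way total.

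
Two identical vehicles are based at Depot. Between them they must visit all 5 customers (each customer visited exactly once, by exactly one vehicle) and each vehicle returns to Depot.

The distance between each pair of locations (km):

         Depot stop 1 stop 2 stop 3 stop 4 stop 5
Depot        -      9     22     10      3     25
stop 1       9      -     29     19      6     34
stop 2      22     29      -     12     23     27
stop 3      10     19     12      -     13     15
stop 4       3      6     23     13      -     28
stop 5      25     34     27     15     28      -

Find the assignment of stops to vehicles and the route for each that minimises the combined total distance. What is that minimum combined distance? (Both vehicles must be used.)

Check every non-empty split of the stops between the two vehicles; for each half take its own optimal tour:
  {stop 1} + {stop 2, stop 3, stop 4, stop 5}: 18 + 78 = 96
  {stop 2} + {stop 1, stop 3, stop 4, stop 5}: 44 + 68 = 112
  {stop 1, stop 2} + {stop 3, stop 4, stop 5}: 60 + 56 = 116
  {stop 3} + {stop 1, stop 2, stop 4, stop 5}: 20 + 90 = 110
  {stop 1, stop 3} + {stop 2, stop 4, stop 5}: 38 + 78 = 116
  {stop 2, stop 3} + {stop 1, stop 4, stop 5}: 44 + 68 = 112
  … (15 splits in total)
  {stop 1, stop 4} + {stop 2, stop 3, stop 5}: 18 + 74 = 92  ← best
Best: vehicle 1 Depot → stop 1 → stop 4 → Depot = 18; vehicle 2 Depot → stop 2 → stop 3 → stop 5 → Depot = 74; combined 92.

Minimum combined distance: 92 km.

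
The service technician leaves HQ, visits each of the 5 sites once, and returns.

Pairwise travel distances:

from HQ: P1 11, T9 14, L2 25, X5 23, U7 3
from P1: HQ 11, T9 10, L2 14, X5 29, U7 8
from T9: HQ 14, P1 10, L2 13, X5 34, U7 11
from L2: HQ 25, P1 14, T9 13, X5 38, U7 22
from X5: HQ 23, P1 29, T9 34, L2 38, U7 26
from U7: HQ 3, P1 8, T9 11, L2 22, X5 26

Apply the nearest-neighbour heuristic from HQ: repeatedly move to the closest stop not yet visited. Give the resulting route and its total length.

Total distance 95 via the nearest-neighbour route HQ → U7 → P1 → T9 → L2 → X5 → HQ.

From HQ: distances to unvisited — U7=3, P1=11, T9=14, X5=23, L2=25. Nearest is U7 (3).
From U7: distances to unvisited — P1=8, T9=11, L2=22, X5=26. Nearest is P1 (8).
From P1: distances to unvisited — T9=10, L2=14, X5=29. Nearest is T9 (10).
From T9: distances to unvisited — L2=13, X5=34. Nearest is L2 (13).
From L2: distances to unvisited — X5=38. Nearest is X5 (38).
Return X5→HQ: 23.
Total = 3 + 8 + 10 + 13 + 38 + 23 = 95.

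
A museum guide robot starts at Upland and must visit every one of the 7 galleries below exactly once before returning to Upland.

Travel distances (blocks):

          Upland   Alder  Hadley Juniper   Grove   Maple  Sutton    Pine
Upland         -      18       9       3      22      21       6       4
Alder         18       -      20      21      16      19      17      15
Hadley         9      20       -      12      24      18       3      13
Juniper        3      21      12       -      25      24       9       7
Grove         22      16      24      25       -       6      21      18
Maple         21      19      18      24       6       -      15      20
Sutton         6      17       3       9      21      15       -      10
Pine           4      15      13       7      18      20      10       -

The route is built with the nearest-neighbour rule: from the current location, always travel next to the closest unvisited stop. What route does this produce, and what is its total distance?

At Upland the remaining stops are Juniper 3, Pine 4, Sutton 6, Hadley 9, Alder 18, Maple 21, Grove 22; go to Juniper.
At Juniper the remaining stops are Pine 7, Sutton 9, Hadley 12, Alder 21, Maple 24, Grove 25; go to Pine.
At Pine the remaining stops are Sutton 10, Hadley 13, Alder 15, Grove 18, Maple 20; go to Sutton.
At Sutton the remaining stops are Hadley 3, Maple 15, Alder 17, Grove 21; go to Hadley.
At Hadley the remaining stops are Maple 18, Alder 20, Grove 24; go to Maple.
At Maple the remaining stops are Grove 6, Alder 19; go to Grove.
At Grove the remaining stops are Alder 16; go to Alder.
Return Alder→Upland: 18.
Total = 3 + 7 + 10 + 3 + 18 + 6 + 16 + 18 = 81.

Nearest-neighbour total = 81 blocks; route Upland → Juniper → Pine → Sutton → Hadley → Maple → Grove → Alder → Upland.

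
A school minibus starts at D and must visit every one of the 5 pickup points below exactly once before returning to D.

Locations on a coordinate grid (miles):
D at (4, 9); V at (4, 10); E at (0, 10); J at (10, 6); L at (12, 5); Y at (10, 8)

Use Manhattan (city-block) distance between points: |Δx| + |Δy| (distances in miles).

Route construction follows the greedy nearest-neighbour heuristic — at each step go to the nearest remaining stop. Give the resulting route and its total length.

From D: distances to unvisited — V=1, E=5, Y=7, J=9, L=12. Nearest is V (1).
From V: distances to unvisited — E=4, Y=8, J=10, L=13. Nearest is E (4).
From E: distances to unvisited — Y=12, J=14, L=17. Nearest is Y (12).
From Y: distances to unvisited — J=2, L=5. Nearest is J (2).
From J: distances to unvisited — L=3. Nearest is L (3).
Return L→D: 12.
Total = 1 + 4 + 12 + 2 + 3 + 12 = 34.

Total distance 34 miles via the nearest-neighbour route D → V → E → Y → J → L → D.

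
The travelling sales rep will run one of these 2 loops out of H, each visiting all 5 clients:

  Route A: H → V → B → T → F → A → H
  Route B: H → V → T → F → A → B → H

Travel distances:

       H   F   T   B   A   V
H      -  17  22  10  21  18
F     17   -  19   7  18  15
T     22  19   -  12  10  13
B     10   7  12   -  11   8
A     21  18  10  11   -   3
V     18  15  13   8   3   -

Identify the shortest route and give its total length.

Route A: 18 + 8 + 12 + 19 + 18 + 21 = 96
Route B: 18 + 13 + 19 + 18 + 11 + 10 = 89

Shortest is Route B, total 89.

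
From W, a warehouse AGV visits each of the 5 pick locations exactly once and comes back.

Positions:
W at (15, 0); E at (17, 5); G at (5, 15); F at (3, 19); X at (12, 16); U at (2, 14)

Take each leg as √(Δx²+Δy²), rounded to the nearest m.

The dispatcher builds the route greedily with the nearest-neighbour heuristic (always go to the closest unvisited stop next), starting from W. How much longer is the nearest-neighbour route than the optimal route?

2 m longer than the optimal tour.

W: E=5, X=16, G=18, U=19, F=22 ⇒ E
E: X=12, G=16, U=17, F=20 ⇒ X
X: G=7, F=9, U=10 ⇒ G
G: U=3, F=4 ⇒ U
U: F=5 ⇒ F
NN route W → E → X → G → U → F → W costs 54.
Optimal: W → E → X → G → F → U → W costs 52 (by enumerating all 60 distinct tours).
Excess = 54 − 52 = 2.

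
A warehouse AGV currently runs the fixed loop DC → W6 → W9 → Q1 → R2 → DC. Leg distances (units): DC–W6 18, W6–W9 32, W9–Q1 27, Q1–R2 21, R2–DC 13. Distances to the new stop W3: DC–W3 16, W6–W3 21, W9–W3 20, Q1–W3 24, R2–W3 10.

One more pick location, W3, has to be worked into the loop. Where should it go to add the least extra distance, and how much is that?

Minimum extra distance: 9, inserting W3 between W6 and W9.

Insertion cost between consecutive stops i–j is d(i,W3) + d(W3,j) − d(i,j):
  between DC and W6: 16 + 21 − 18 = 19
  between W6 and W9: 21 + 20 − 32 = 9
  between W9 and Q1: 20 + 24 − 27 = 17
  between Q1 and R2: 24 + 10 − 21 = 13
  between R2 and DC: 10 + 16 − 13 = 13
Cheapest insertion is between W6 and W9, adding 9.
New total = 111 + 9 = 120.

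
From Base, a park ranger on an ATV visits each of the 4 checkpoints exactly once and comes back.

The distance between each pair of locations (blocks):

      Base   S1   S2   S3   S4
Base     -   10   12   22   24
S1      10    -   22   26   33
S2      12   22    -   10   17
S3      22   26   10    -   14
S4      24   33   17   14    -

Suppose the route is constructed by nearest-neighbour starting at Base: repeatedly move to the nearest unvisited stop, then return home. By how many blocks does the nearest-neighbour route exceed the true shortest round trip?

The nearest-neighbour route is 1 blocks longer than optimal.

From Base: S1=10, S2=12, S3=22, S4=24 → choose S1 (10).
From S1: S2=22, S3=26, S4=33 → choose S2 (22).
From S2: S3=10, S4=17 → choose S3 (10).
From S3: S4=14 → choose S4 (14).
NN route Base → S1 → S2 → S3 → S4 → Base costs 80.
Optimal: Base → S1 → S3 → S4 → S2 → Base costs 79 (by enumerating all 12 distinct tours).
Excess = 80 − 79 = 1.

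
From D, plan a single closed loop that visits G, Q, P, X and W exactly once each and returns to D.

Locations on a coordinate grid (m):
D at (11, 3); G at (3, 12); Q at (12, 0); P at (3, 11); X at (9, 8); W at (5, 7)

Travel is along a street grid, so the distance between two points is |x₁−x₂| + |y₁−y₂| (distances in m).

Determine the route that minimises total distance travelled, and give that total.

With 5 stops there are 5!/2 = 60 distinct round trips (a route and its reverse cost the same).
D→G→Q→P→X→W→D: 17+21+20+9+5+10 = 82
D→G→Q→P→W→X→D: 17+21+20+6+5+7 = 76
D→G→Q→X→P→W→D: 17+21+11+9+6+10 = 74
D→G→Q→X→W→P→D: 17+21+11+5+6+16 = 76
D→G→Q→W→P→X→D: 17+21+14+6+9+7 = 74
D→G→Q→W→X→P→D: 17+21+14+5+9+16 = 82
D→G→P→Q→X→W→D: 17+1+20+11+5+10 = 64
D→G→P→Q→W→X→D: 17+1+20+14+5+7 = 64
D→G→P→X→Q→W→D: 17+1+9+11+14+10 = 62
D→G→P→X→W→Q→D: 17+1+9+5+14+4 = 50
D→G→P→W→Q→X→D: 17+1+6+14+11+7 = 56
D→G→P→W→X→Q→D: 17+1+6+5+11+4 = 44
D→G→X→Q→P→W→D: 17+10+11+20+6+10 = 74
D→G→X→Q→W→P→D: 17+10+11+14+6+16 = 74
… (46 more)
D→Q→X→G→P→W→D: 4+11+10+1+6+10 = 42  ← best
The minimum is 42.
One optimal route: D → Q → X → G → P → W → D (or its reverse).

Shortest round trip = 42 m.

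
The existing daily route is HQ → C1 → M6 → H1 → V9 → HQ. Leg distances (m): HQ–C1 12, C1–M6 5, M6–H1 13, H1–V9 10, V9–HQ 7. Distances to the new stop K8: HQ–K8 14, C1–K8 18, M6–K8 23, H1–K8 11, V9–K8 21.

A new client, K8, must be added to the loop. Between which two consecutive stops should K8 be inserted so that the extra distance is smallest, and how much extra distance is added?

Insertion cost between consecutive stops i–j is d(i,K8) + d(K8,j) − d(i,j):
  between HQ and C1: 14 + 18 − 12 = 20
  between C1 and M6: 18 + 23 − 5 = 36
  between M6 and H1: 23 + 11 − 13 = 21
  between H1 and V9: 11 + 21 − 10 = 22
  between V9 and HQ: 21 + 14 − 7 = 28
Cheapest insertion is between HQ and C1, adding 20.
New total = 47 + 20 = 67.

+20 m — insert K8 between HQ and C1.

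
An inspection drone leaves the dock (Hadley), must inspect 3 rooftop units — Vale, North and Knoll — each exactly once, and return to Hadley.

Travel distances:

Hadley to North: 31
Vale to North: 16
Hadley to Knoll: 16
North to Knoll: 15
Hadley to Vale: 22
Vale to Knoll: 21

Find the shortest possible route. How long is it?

Hadley-Vale-North-Knoll-Hadley: 22+16+15+16 = 69
Hadley-Vale-Knoll-North-Hadley: 22+21+15+31 = 89
Hadley-North-Vale-Knoll-Hadley: 31+16+21+16 = 84
The minimum is 69.
One optimal route: Hadley → Vale → North → Knoll → Hadley (or its reverse).

Shortest round trip = 69.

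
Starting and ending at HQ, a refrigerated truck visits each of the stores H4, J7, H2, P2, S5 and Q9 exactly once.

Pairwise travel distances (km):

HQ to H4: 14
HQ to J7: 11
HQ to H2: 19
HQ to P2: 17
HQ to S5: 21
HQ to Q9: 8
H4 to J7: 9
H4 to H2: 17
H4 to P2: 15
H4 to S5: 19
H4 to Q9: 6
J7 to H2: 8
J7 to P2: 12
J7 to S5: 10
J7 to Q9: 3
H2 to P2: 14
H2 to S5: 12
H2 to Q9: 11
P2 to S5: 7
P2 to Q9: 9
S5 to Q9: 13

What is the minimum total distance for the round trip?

There are 360 distinct closed tours to check (reversals are equivalent).
HQ→H4→J7→H2→P2→S5→Q9→HQ: 14+9+8+14+7+13+8 = 73
HQ→H4→J7→H2→P2→Q9→S5→HQ: 14+9+8+14+9+13+21 = 88
HQ→H4→J7→H2→S5→P2→Q9→HQ: 14+9+8+12+7+9+8 = 67
HQ→H4→J7→H2→S5→Q9→P2→HQ: 14+9+8+12+13+9+17 = 82
HQ→H4→J7→H2→Q9→P2→S5→HQ: 14+9+8+11+9+7+21 = 79
HQ→H4→J7→H2→Q9→S5→P2→HQ: 14+9+8+11+13+7+17 = 79
HQ→H4→J7→P2→H2→S5→Q9→HQ: 14+9+12+14+12+13+8 = 82
HQ→H4→J7→P2→H2→Q9→S5→HQ: 14+9+12+14+11+13+21 = 94
… (352 more)
The minimum is 67.
One optimal route: HQ → H4 → J7 → H2 → S5 → P2 → Q9 → HQ (or its reverse).

67 km — the shortest possible round trip.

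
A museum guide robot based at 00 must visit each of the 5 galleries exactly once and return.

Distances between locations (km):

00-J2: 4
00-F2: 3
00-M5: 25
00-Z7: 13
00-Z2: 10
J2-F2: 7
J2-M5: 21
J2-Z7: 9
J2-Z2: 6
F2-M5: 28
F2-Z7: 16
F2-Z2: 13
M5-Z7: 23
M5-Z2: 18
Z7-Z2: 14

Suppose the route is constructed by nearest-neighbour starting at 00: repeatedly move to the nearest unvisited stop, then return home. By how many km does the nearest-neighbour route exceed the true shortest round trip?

Excess over optimum: 8 km.

From 00: F2=3, J2=4, Z2=10, Z7=13, M5=25 → choose F2 (3).
From F2: J2=7, Z2=13, Z7=16, M5=28 → choose J2 (7).
From J2: Z2=6, Z7=9, M5=21 → choose Z2 (6).
From Z2: Z7=14, M5=18 → choose Z7 (14).
From Z7: M5=23 → choose M5 (23).
NN route 00 → F2 → J2 → Z2 → Z7 → M5 → 00 costs 78.
Optimal: 00 → J2 → Z7 → M5 → Z2 → F2 → 00 costs 70 (by enumerating all 60 distinct tours).
Excess = 78 − 70 = 8.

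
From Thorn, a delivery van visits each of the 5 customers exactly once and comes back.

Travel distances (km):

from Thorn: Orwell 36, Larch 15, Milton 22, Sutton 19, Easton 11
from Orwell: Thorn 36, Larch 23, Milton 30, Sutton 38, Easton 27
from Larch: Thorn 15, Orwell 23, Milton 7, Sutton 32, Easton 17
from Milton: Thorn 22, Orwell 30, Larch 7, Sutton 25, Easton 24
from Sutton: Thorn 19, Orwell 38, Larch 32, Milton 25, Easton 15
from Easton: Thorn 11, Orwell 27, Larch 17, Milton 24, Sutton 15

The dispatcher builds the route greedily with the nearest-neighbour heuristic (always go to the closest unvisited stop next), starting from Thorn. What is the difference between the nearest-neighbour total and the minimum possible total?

Excess over optimum: 5 km.

Thorn: Easton=11, Larch=15, Sutton=19, Milton=22, Orwell=36 ⇒ Easton
Easton: Sutton=15, Larch=17, Milton=24, Orwell=27 ⇒ Sutton
Sutton: Milton=25, Larch=32, Orwell=38 ⇒ Milton
Milton: Larch=7, Orwell=30 ⇒ Larch
Larch: Orwell=23 ⇒ Orwell
NN route Thorn → Easton → Sutton → Milton → Larch → Orwell → Thorn costs 117.
Optimal: Thorn → Sutton → Milton → Larch → Orwell → Easton → Thorn costs 112 (by enumerating all 60 distinct tours).
Excess = 117 − 112 = 5.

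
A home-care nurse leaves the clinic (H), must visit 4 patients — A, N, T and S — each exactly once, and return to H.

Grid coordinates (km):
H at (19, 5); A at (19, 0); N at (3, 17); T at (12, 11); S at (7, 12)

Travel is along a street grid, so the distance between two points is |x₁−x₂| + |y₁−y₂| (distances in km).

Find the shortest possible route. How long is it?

H - A - N - T - S - H: 5+33+15+6+19 = 78
H - A - N - S - T - H: 5+33+9+6+13 = 66
H - A - T - N - S - H: 5+18+15+9+19 = 66
H - A - T - S - N - H: 5+18+6+9+28 = 66
H - A - S - N - T - H: 5+24+9+15+13 = 66
H - A - S - T - N - H: 5+24+6+15+28 = 78
H - N - A - T - S - H: 28+33+18+6+19 = 104
H - N - A - S - T - H: 28+33+24+6+13 = 104
H - N - T - A - S - H: 28+15+18+24+19 = 104
H - N - S - A - T - H: 28+9+24+18+13 = 92
H - T - A - N - S - H: 13+18+33+9+19 = 92
H - T - N - A - S - H: 13+15+33+24+19 = 104
The minimum is 66.
One optimal route: H → A → N → S → T → H (or its reverse).

Shortest round trip = 66 km.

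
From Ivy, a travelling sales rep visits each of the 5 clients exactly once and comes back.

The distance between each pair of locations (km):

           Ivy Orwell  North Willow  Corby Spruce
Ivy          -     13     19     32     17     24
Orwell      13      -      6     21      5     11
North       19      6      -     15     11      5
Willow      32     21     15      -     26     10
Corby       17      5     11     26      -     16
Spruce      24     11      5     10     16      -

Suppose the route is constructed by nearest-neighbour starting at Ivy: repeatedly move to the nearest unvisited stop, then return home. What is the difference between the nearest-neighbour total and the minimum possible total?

From Ivy: Orwell=13, Corby=17, North=19, Spruce=24, Willow=32 → choose Orwell (13).
From Orwell: Corby=5, North=6, Spruce=11, Willow=21 → choose Corby (5).
From Corby: North=11, Spruce=16, Willow=26 → choose North (11).
From North: Spruce=5, Willow=15 → choose Spruce (5).
From Spruce: Willow=10 → choose Willow (10).
NN route Ivy → Orwell → Corby → North → Spruce → Willow → Ivy costs 76.
Optimal: Ivy → Willow → Spruce → North → Orwell → Corby → Ivy costs 75 (by enumerating all 60 distinct tours).
Excess = 76 − 75 = 1.

Excess over optimum: 1 km.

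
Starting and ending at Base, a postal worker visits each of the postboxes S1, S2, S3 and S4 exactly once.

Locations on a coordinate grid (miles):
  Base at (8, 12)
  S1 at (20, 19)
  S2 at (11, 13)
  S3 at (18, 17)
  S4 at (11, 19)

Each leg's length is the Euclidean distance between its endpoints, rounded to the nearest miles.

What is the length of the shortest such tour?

Base-S1-S2-S3-S4-Base: 14+11+8+7+8 = 48
Base-S1-S2-S4-S3-Base: 14+11+6+7+11 = 49
Base-S1-S3-S2-S4-Base: 14+3+8+6+8 = 39
Base-S1-S3-S4-S2-Base: 14+3+7+6+3 = 33
Base-S1-S4-S2-S3-Base: 14+9+6+8+11 = 48
Base-S1-S4-S3-S2-Base: 14+9+7+8+3 = 41
Base-S2-S1-S3-S4-Base: 3+11+3+7+8 = 32
Base-S2-S1-S4-S3-Base: 3+11+9+7+11 = 41
Base-S2-S3-S1-S4-Base: 3+8+3+9+8 = 31
Base-S2-S4-S1-S3-Base: 3+6+9+3+11 = 32
Base-S3-S1-S2-S4-Base: 11+3+11+6+8 = 39
Base-S3-S2-S1-S4-Base: 11+8+11+9+8 = 47
The minimum is 31.
One optimal route: Base → S2 → S3 → S1 → S4 → Base (or its reverse).

Minimum total distance: 31 miles.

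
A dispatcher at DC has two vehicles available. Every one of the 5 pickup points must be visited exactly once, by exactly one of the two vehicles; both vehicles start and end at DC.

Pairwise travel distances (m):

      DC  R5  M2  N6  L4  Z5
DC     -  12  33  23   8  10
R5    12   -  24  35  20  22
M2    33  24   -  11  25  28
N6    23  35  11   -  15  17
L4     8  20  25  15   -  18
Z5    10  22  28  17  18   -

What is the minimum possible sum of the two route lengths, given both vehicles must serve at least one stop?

Minimum combined distance: 90 m.

Check every non-empty split of the stops between the two vehicles; for each half take its own optimal tour:
  {R5} + {M2, N6, L4, Z5}: 24 + 71 = 95
  {M2} + {R5, N6, L4, Z5}: 66 + 74 = 140
  {R5, M2} + {N6, L4, Z5}: 69 + 50 = 119
  {N6} + {R5, M2, L4, Z5}: 46 + 89 = 135
  {R5, N6} + {M2, L4, Z5}: 70 + 71 = 141
  {M2, N6} + {R5, L4, Z5}: 67 + 60 = 127
  … (15 splits in total)
  {L4} + {R5, M2, N6, Z5}: 16 + 74 = 90  ← best
Best: vehicle 1 DC → L4 → DC = 16; vehicle 2 DC → R5 → M2 → N6 → Z5 → DC = 74; combined 90.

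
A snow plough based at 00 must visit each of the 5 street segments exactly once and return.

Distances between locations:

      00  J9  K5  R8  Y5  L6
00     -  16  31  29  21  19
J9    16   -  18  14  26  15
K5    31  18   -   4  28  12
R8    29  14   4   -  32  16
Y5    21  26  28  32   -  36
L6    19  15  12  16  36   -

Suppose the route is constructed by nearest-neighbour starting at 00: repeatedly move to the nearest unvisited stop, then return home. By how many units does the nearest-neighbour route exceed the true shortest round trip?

The nearest-neighbour route is 7 longer than optimal.

From 00: J9=16, L6=19, Y5=21, R8=29, K5=31 → choose J9 (16).
From J9: R8=14, L6=15, K5=18, Y5=26 → choose R8 (14).
From R8: K5=4, L6=16, Y5=32 → choose K5 (4).
From K5: L6=12, Y5=28 → choose L6 (12).
From L6: Y5=36 → choose Y5 (36).
NN route 00 → J9 → R8 → K5 → L6 → Y5 → 00 costs 103.
Optimal: 00 → Y5 → J9 → R8 → K5 → L6 → 00 costs 96 (by enumerating all 60 distinct tours).
Excess = 103 − 96 = 7.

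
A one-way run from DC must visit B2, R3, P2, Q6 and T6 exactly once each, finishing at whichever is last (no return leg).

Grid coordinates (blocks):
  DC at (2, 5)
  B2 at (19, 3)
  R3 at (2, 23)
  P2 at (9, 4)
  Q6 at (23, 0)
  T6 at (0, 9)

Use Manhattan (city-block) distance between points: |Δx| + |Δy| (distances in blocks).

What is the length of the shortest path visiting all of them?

Shortest open route: 66 blocks.

There are 5! = 120 possible orderings.
DC→B2→R3→P2→Q6→T6: 19+37+26+18+32 = 132
DC→B2→R3→P2→T6→Q6: 19+37+26+14+32 = 128
DC→B2→R3→Q6→P2→T6: 19+37+44+18+14 = 132
DC→B2→R3→Q6→T6→P2: 19+37+44+32+14 = 146
DC→B2→R3→T6→P2→Q6: 19+37+16+14+18 = 104
DC→B2→R3→T6→Q6→P2: 19+37+16+32+18 = 122
DC→B2→P2→R3→Q6→T6: 19+11+26+44+32 = 132
DC→B2→P2→R3→T6→Q6: 19+11+26+16+32 = 104
DC→B2→P2→Q6→R3→T6: 19+11+18+44+16 = 108
DC→B2→P2→Q6→T6→R3: 19+11+18+32+16 = 96
DC→B2→P2→T6→R3→Q6: 19+11+14+16+44 = 104
DC→B2→P2→T6→Q6→R3: 19+11+14+32+44 = 120
DC→B2→Q6→R3→P2→T6: 19+7+44+26+14 = 110
DC→B2→Q6→R3→T6→P2: 19+7+44+16+14 = 100
… (106 more)
DC→R3→T6→P2→B2→Q6: 18+16+14+11+7 = 66  ← best
The minimum is 66.
One shortest path: DC → R3 → T6 → P2 → B2 → Q6.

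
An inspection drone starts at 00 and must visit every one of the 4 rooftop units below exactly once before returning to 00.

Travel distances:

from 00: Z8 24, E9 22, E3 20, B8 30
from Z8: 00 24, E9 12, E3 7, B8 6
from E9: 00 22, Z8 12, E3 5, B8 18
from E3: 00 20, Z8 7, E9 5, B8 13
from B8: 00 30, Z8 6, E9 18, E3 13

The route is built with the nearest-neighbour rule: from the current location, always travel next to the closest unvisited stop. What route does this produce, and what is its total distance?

From 00: distances to unvisited — E3=20, E9=22, Z8=24, B8=30. Nearest is E3 (20).
From E3: distances to unvisited — E9=5, Z8=7, B8=13. Nearest is E9 (5).
From E9: distances to unvisited — Z8=12, B8=18. Nearest is Z8 (12).
From Z8: distances to unvisited — B8=6. Nearest is B8 (6).
Return B8→00: 30.
Total = 20 + 5 + 12 + 6 + 30 = 73.

73 along 00 → E3 → E9 → Z8 → B8 → 00.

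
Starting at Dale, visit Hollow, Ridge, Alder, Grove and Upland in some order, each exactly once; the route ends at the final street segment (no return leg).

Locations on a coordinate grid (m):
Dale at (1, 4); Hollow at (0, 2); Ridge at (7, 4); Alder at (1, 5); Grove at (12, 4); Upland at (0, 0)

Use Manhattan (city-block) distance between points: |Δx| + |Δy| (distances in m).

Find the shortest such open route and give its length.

There are 5! = 120 possible orderings.
Dale - Hollow - Ridge - Alder - Grove - Upland: 3+9+7+12+16 = 47
Dale - Hollow - Ridge - Alder - Upland - Grove: 3+9+7+6+16 = 41
Dale - Hollow - Ridge - Grove - Alder - Upland: 3+9+5+12+6 = 35
Dale - Hollow - Ridge - Grove - Upland - Alder: 3+9+5+16+6 = 39
Dale - Hollow - Ridge - Upland - Alder - Grove: 3+9+11+6+12 = 41
Dale - Hollow - Ridge - Upland - Grove - Alder: 3+9+11+16+12 = 51
Dale - Hollow - Alder - Ridge - Grove - Upland: 3+4+7+5+16 = 35
Dale - Hollow - Alder - Ridge - Upland - Grove: 3+4+7+11+16 = 41
Dale - Hollow - Alder - Grove - Ridge - Upland: 3+4+12+5+11 = 35
Dale - Hollow - Alder - Grove - Upland - Ridge: 3+4+12+16+11 = 46
Dale - Hollow - Alder - Upland - Ridge - Grove: 3+4+6+11+5 = 29
Dale - Hollow - Alder - Upland - Grove - Ridge: 3+4+6+16+5 = 34
Dale - Hollow - Grove - Ridge - Alder - Upland: 3+14+5+7+6 = 35
Dale - Hollow - Grove - Ridge - Upland - Alder: 3+14+5+11+6 = 39
… (106 more)
Dale - Hollow - Upland - Alder - Ridge - Grove: 3+2+6+7+5 = 23  ← best
The minimum is 23.
One shortest path: Dale → Hollow → Upland → Alder → Ridge → Grove.

Shortest open route: 23 m.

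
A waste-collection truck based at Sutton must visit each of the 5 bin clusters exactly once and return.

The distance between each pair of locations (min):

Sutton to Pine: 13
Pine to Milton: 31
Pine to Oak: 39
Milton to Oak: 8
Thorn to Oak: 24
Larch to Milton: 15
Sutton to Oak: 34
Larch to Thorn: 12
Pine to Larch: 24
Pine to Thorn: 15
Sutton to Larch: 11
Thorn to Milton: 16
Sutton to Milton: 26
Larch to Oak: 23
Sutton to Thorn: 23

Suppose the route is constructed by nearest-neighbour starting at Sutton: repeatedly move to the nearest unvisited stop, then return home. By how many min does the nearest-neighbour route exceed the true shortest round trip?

Sutton: Larch=11, Pine=13, Thorn=23, Milton=26, Oak=34 ⇒ Larch
Larch: Thorn=12, Milton=15, Oak=23, Pine=24 ⇒ Thorn
Thorn: Pine=15, Milton=16, Oak=24 ⇒ Pine
Pine: Milton=31, Oak=39 ⇒ Milton
Milton: Oak=8 ⇒ Oak
NN route Sutton → Larch → Thorn → Pine → Milton → Oak → Sutton costs 111.
Optimal: Sutton → Pine → Thorn → Milton → Oak → Larch → Sutton costs 86 (by enumerating all 60 distinct tours).
Excess = 111 − 86 = 25.

Excess over optimum: 25 min.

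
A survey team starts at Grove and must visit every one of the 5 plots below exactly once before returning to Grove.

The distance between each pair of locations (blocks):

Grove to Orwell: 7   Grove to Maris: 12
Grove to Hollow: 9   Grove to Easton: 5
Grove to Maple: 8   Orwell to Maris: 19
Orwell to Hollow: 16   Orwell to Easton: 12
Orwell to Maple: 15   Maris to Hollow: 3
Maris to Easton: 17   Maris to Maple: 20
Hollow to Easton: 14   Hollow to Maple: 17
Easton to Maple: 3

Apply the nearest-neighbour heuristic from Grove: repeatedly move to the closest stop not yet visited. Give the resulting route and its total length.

54 blocks along Grove → Easton → Maple → Orwell → Hollow → Maris → Grove.

Grove → [Easton:5 / Orwell:7 / Maple:8 / Hollow:9 / Maris:12] → Easton (5)
Easton → [Maple:3 / Orwell:12 / Hollow:14 / Maris:17] → Maple (3)
Maple → [Orwell:15 / Hollow:17 / Maris:20] → Orwell (15)
Orwell → [Hollow:16 / Maris:19] → Hollow (16)
Hollow → [Maris:3] → Maris (3)
Return Maris→Grove: 12.
Total = 5 + 3 + 15 + 16 + 3 + 12 = 54.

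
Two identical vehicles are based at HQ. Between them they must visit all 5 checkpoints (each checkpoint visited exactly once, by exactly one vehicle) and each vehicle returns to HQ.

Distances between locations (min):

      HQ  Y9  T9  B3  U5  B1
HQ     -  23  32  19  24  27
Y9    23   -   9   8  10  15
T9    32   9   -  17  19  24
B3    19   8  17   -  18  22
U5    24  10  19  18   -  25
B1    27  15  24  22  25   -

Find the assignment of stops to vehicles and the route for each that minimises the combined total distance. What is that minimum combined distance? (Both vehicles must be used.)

There are 2^4 − 1 = 15 ways to divide the 5 stops into two non-empty groups. For each, the best each vehicle can do is its own shortest tour through its group:
  {Y9} + {T9, B3, U5, B1}: 46 + 107 = 153
  {T9} + {Y9, B3, U5, B1}: 64 + 89 = 153
  {Y9, T9} + {B3, U5, B1}: 64 + 89 = 153
  {B3} + {Y9, T9, U5, B1}: 38 + 94 = 132
  {Y9, B3} + {T9, U5, B1}: 50 + 94 = 144
  {T9, B3} + {Y9, U5, B1}: 68 + 76 = 144
  … (15 splits in total)
Best: vehicle 1 HQ → B3 → HQ = 38; vehicle 2 HQ → U5 → Y9 → T9 → B1 → HQ = 94; combined 132.

Minimum combined distance: 132 min.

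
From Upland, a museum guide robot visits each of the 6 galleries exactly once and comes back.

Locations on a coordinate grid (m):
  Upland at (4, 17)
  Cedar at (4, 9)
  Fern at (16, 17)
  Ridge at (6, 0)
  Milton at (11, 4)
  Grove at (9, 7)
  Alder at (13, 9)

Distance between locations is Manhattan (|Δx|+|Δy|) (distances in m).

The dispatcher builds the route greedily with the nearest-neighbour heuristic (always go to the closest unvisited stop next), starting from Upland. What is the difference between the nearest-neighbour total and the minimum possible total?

From Upland: Cedar=8, Fern=12, Grove=15, Alder=17, Ridge=19, Milton=20 → choose Cedar (8).
From Cedar: Grove=7, Alder=9, Ridge=11, Milton=12, Fern=20 → choose Grove (7).
From Grove: Milton=5, Alder=6, Ridge=10, Fern=17 → choose Milton (5).
From Milton: Alder=7, Ridge=9, Fern=18 → choose Alder (7).
From Alder: Fern=11, Ridge=16 → choose Fern (11).
From Fern: Ridge=27 → choose Ridge (27).
NN route Upland → Cedar → Grove → Milton → Alder → Fern → Ridge → Upland costs 84.
Optimal: Upland → Cedar → Ridge → Milton → Grove → Alder → Fern → Upland costs 62 (by enumerating all 360 distinct tours).
Excess = 84 − 62 = 22.

Excess over optimum: 22 m.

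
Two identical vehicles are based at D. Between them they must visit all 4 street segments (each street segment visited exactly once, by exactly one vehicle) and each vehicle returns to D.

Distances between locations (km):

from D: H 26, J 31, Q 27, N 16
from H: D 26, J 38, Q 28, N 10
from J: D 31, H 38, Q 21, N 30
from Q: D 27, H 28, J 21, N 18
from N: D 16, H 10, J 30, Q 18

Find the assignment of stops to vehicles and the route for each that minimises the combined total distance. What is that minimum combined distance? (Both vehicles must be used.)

131 km — the smallest possible combined total.

Check every non-empty split of the stops between the two vehicles; for each half take its own optimal tour:
  {H} + {J, Q, N}: 52 + 86 = 138
  {J} + {H, Q, N}: 62 + 81 = 143
  {H, J} + {Q, N}: 95 + 61 = 156
  {Q} + {H, J, N}: 54 + 95 = 149
  {H, Q} + {J, N}: 81 + 77 = 158
  {J, Q} + {H, N}: 79 + 52 = 131
  … (7 splits in total)
Best: vehicle 1 D → J → Q → D = 79; vehicle 2 D → H → N → D = 52; combined 131.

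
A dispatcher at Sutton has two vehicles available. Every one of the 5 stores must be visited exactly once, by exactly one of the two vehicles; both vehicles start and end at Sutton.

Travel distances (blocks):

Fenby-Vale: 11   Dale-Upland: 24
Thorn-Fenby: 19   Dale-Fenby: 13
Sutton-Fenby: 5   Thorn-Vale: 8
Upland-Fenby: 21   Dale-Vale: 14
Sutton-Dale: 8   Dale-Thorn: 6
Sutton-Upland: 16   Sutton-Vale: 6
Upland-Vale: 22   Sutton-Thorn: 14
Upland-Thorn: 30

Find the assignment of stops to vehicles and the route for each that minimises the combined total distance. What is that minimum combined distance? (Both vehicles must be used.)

Check every non-empty split of the stops between the two vehicles; for each half take its own optimal tour:
  {Dale} + {Upland, Thorn, Fenby, Vale}: 16 + 70 = 86
  {Upland} + {Dale, Thorn, Fenby, Vale}: 32 + 38 = 70
  {Dale, Upland} + {Thorn, Fenby, Vale}: 48 + 38 = 86
  {Thorn} + {Dale, Upland, Fenby, Vale}: 28 + 70 = 98
  {Dale, Thorn} + {Upland, Fenby, Vale}: 28 + 54 = 82
  {Upland, Thorn} + {Dale, Fenby, Vale}: 60 + 38 = 98
  … (15 splits in total)
Best: vehicle 1 Sutton → Upland → Sutton = 32; vehicle 2 Sutton → Dale → Thorn → Vale → Fenby → Sutton = 38; combined 70.

Minimum combined distance: 70 blocks.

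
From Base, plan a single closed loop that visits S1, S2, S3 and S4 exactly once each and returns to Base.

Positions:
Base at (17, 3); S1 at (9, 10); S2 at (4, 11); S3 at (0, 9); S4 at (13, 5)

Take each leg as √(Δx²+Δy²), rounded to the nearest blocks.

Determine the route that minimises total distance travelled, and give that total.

Minimum total distance: 37 blocks.

There are 12 distinct closed tours to check (reversals are equivalent).
Base→S1→S2→S3→S4→Base: 11+5+4+14+4 = 38
Base→S1→S2→S4→S3→Base: 11+5+11+14+18 = 59
Base→S1→S3→S2→S4→Base: 11+9+4+11+4 = 39
Base→S1→S3→S4→S2→Base: 11+9+14+11+15 = 60
Base→S1→S4→S2→S3→Base: 11+6+11+4+18 = 50
Base→S1→S4→S3→S2→Base: 11+6+14+4+15 = 50
Base→S2→S1→S3→S4→Base: 15+5+9+14+4 = 47
Base→S2→S1→S4→S3→Base: 15+5+6+14+18 = 58
Base→S2→S3→S1→S4→Base: 15+4+9+6+4 = 38
Base→S2→S4→S1→S3→Base: 15+11+6+9+18 = 59
Base→S3→S1→S2→S4→Base: 18+9+5+11+4 = 47
Base→S3→S2→S1→S4→Base: 18+4+5+6+4 = 37
The minimum is 37.
One optimal route: Base → S3 → S2 → S1 → S4 → Base (or its reverse).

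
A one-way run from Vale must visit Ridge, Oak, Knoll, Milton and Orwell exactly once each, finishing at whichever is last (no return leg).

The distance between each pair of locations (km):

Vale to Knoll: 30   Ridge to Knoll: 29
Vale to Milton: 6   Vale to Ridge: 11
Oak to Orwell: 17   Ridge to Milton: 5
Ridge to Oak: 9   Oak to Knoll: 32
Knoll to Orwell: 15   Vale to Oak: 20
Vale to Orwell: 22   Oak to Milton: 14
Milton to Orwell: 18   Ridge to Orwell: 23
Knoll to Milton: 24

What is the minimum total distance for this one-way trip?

Minimum one-way distance = 52 km.

There are 5! = 120 possible orderings.
Vale → Ridge → Oak → Knoll → Milton → Orwell: 11+9+32+24+18 = 94
Vale → Ridge → Oak → Knoll → Orwell → Milton: 11+9+32+15+18 = 85
Vale → Ridge → Oak → Milton → Knoll → Orwell: 11+9+14+24+15 = 73
Vale → Ridge → Oak → Milton → Orwell → Knoll: 11+9+14+18+15 = 67
Vale → Ridge → Oak → Orwell → Knoll → Milton: 11+9+17+15+24 = 76
Vale → Ridge → Oak → Orwell → Milton → Knoll: 11+9+17+18+24 = 79
Vale → Ridge → Knoll → Oak → Milton → Orwell: 11+29+32+14+18 = 104
Vale → Ridge → Knoll → Oak → Orwell → Milton: 11+29+32+17+18 = 107
Vale → Ridge → Knoll → Milton → Oak → Orwell: 11+29+24+14+17 = 95
Vale → Ridge → Knoll → Milton → Orwell → Oak: 11+29+24+18+17 = 99
Vale → Ridge → Knoll → Orwell → Oak → Milton: 11+29+15+17+14 = 86
Vale → Ridge → Knoll → Orwell → Milton → Oak: 11+29+15+18+14 = 87
Vale → Ridge → Milton → Oak → Knoll → Orwell: 11+5+14+32+15 = 77
Vale → Ridge → Milton → Oak → Orwell → Knoll: 11+5+14+17+15 = 62
… (106 more)
Vale → Milton → Ridge → Oak → Orwell → Knoll: 6+5+9+17+15 = 52  ← best
The minimum is 52.
One shortest path: Vale → Milton → Ridge → Oak → Orwell → Knoll.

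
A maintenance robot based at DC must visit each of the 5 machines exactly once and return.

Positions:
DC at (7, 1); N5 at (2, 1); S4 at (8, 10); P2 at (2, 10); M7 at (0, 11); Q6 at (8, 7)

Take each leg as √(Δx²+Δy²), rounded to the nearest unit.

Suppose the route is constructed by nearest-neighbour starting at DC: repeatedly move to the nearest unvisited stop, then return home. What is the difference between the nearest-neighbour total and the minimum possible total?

Excess over optimum: 4.

DC: N5=5, Q6=6, S4=9, P2=10, M7=12 ⇒ N5
N5: Q6=8, P2=9, M7=10, S4=11 ⇒ Q6
Q6: S4=3, P2=7, M7=9 ⇒ S4
S4: P2=6, M7=8 ⇒ P2
P2: M7=2 ⇒ M7
NN route DC → N5 → Q6 → S4 → P2 → M7 → DC costs 36.
Optimal: DC → N5 → M7 → P2 → S4 → Q6 → DC costs 32 (by enumerating all 60 distinct tours).
Excess = 36 − 32 = 4.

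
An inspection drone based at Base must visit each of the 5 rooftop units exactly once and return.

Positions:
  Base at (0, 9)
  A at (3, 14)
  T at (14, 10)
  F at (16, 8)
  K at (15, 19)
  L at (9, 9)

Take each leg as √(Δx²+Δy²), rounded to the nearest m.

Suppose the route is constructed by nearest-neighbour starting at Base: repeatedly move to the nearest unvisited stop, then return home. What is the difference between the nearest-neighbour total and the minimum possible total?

Base: A=6, L=9, T=14, F=16, K=18 ⇒ A
A: L=8, T=12, K=13, F=14 ⇒ L
L: T=5, F=7, K=12 ⇒ T
T: F=3, K=9 ⇒ F
F: K=11 ⇒ K
NN route Base → A → L → T → F → K → Base costs 51.
Optimal: Base → A → K → T → F → L → Base costs 47 (by enumerating all 60 distinct tours).
Excess = 51 − 47 = 4.

4 m longer than the optimal tour.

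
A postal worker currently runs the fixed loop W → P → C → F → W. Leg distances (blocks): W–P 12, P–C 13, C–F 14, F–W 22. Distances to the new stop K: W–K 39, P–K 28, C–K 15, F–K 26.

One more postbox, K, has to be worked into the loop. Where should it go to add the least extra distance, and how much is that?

Adding 27 blocks by placing K on the C–F leg.

Insertion cost between consecutive stops i–j is d(i,K) + d(K,j) − d(i,j):
  between W and P: 39 + 28 − 12 = 55
  between P and C: 28 + 15 − 13 = 30
  between C and F: 15 + 26 − 14 = 27
  between F and W: 26 + 39 − 22 = 43
Cheapest insertion is between C and F, adding 27.
New total = 61 + 27 = 88.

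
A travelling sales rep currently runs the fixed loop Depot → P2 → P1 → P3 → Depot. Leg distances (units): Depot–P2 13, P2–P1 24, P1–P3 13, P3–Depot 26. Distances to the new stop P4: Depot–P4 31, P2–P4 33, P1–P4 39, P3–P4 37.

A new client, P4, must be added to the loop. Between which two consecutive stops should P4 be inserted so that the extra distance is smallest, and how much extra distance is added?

Minimum extra distance: 42, inserting P4 between P3 and Depot.

Insertion cost between consecutive stops i–j is d(i,P4) + d(P4,j) − d(i,j):
  between Depot and P2: 31 + 33 − 13 = 51
  between P2 and P1: 33 + 39 − 24 = 48
  between P1 and P3: 39 + 37 − 13 = 63
  between P3 and Depot: 37 + 31 − 26 = 42
Cheapest insertion is between P3 and Depot, adding 42.
New total = 76 + 42 = 118.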